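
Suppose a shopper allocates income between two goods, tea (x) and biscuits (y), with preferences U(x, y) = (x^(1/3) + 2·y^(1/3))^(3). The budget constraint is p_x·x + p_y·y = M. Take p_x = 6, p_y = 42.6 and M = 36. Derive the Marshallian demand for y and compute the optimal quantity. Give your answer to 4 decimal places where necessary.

MRS = MU_x/MU_y = (1/2)·(y/x)^(2/3). Set equal to p_x/p_y.
Solve for the ratio: y/x = [2·p_x/p_y]^(1.5).
Substitute y = (y/x)·x into the budget: x* = M/(p_x + p_y·(y/x)).
Numerically y/x = 0.149506, so x* = 36/(6 + 42.6·0.149506) = 2.9105 and y* = 0.149506·2.9105 = 0.4351.

y* = 0.4351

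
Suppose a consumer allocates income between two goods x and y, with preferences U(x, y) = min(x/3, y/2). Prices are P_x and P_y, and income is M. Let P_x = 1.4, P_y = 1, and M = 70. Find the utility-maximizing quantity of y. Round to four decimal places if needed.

Leontief preferences: the optimum is at the kink where x/3 = y/2, i.e. y = (2/3)·x.
Budget: P_x·x + P_y·(2/3)·x = M, so (3·P_x + 2·P_y)·x = 3·M.
Demand: x*(P_x,P_y,M) = 3·M/(3·P_x + 2·P_y), y* = 2·M/(3·P_x + 2·P_y).
Here 3·1.4 + 2·1 = 6.2, giving y* = 22.5806.

y* = 22.5806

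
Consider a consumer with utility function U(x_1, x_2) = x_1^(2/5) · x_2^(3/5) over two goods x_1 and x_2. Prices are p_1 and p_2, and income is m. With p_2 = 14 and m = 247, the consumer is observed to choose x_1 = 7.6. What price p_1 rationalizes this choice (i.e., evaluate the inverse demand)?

The MRS is (2/3)·x_2/x_1. Set MRS = p_1/p_2.
So 0.4·p_2·x_2 = 0.6·p_1·x_1; combined with the budget, a share 0.4 of income goes to x_1.
Demand: x_1*(p_1,p_2,m) = 0.4·m/p_1 and x_2* = 0.6·m/p_2.
Set x_1* = 7.6 in the demand function and solve for p_1: p_1 = 13.

p_1 = 13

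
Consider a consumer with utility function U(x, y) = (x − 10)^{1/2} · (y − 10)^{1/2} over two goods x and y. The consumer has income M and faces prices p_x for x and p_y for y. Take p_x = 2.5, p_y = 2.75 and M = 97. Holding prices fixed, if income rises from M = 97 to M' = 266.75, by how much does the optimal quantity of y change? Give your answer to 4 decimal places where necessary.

Δy* = 30.8636

Let x' = x−10, y' = y−10. MRS = y'/x' = p_x/p_y.
After buying the subsistence bundle (10, 10), a share 0.5 of the remaining income goes to x: x* = 10 + 0.5·(M − 10p_x − 10p_y)/p_x.
Discretionary income = 97 − 10·2.5 − 10·2.75 = 44.5; y* = 10 + 0.5·44.5/2.75 = 18.0909.
At M' = 266.75: y* = 48.9545. Change: 48.9545 − 18.0909 = 30.8636.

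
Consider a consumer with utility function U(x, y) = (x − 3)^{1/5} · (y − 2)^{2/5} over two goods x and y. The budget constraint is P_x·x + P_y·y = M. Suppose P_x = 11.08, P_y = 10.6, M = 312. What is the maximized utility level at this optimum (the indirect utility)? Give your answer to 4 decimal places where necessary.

MRS = (1/2)·(y−2)/(x−3). Tangency with P_x/P_y gives y−2 = 2·(P_x/P_y)·(x−3).
After buying the subsistence bundle (3, 2), a share 1/3 of the remaining income goes to x: x* = 3 + 1/3·(M − 3P_x − 2P_y)/P_x.
Discretionary income = 312 − 3·11.08 − 2·10.6 = 257.56; x* = 3 + 1/3·257.56/11.08 = 10.7485; y* = 2 + 2/3·257.56/10.6 = 18.1987.
Utility at the optimum: U(10.7485, 18.1987) = 4.5881.

V = 4.5881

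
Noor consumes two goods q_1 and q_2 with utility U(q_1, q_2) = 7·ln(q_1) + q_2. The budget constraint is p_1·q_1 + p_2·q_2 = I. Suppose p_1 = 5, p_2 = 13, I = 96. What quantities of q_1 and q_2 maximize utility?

q_1* = 18.2, q_2* = 0.3846

MU_q_1 = 7/q_1, MU_q_2 = 1. Tangency: 7/q_1 = p_1/p_2.
So q_1*(p_1,p_2) = 7·p_2/p_1, independent of income; and q_2* = (I − 7·p_2)/p_2.
At the given prices: q_1* = 7·13/5 = 18.2, and q_2* = 0.3846.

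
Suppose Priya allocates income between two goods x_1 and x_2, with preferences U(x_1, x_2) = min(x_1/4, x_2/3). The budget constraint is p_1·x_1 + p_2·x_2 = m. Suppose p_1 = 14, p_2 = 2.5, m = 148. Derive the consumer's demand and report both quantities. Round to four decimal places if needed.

With perfect complements, no substitution: consume in ratio x_1:x_2 = 4:3.
Budget: p_1·x_1 + p_2·(3/4)·x_1 = m, so (4·p_1 + 3·p_2)·x_1 = 4·m.
Demand: x_1*(p_1,p_2,m) = 4·m/(4·p_1 + 3·p_2), x_2* = 3·m/(4·p_1 + 3·p_2).
Here 4·14 + 3·2.5 = 63.5, giving x_1* = 9.3228 and x_2* = 6.9921.

x_1* = 9.3228, x_2* = 6.9921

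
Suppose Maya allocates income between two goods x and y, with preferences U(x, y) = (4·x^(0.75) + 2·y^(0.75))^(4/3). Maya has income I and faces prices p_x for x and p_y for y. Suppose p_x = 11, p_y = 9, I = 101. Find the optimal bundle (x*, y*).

From the CES first-order condition, 2·(y/x)^(0.25) = p_x/p_y.
Hence y/x = ((1/2)·p_x/p_y)^(1/(0.25)), i.e. raised to the 4 power.
With the ratio pinned down, the budget gives x* = I/(p_x + p_y·(y/x)) and y* = (y/x)·x*.
Numerically y/x = 0.13947, so x* = 101/(11 + 9·0.13947) = 8.2414 and y* = 0.13947·8.2414 = 1.1494.

x* = 8.2414, y* = 1.1494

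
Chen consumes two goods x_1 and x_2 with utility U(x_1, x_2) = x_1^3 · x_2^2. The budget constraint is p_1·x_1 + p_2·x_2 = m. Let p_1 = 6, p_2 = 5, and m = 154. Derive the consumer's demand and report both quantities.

MU_x_1/MU_x_2 = (3·x_2)/(2·x_1); tangency sets this equal to p_1/p_2.
Rearranging, p_2·x_2 = (2/3)·p_1·x_1. Substituting into the budget gives p_1·x_1·(1 + (2/3)) = m.
Demand: x_1*(p_1,p_2,m) = 0.6·m/p_1 and x_2* = 0.4·m/p_2.
At p_1=6, p_2=5, m=154: x_1* = 0.6·154/6 = 15.4, x_2* = 12.32.

x_1* = 15.4, x_2* = 12.32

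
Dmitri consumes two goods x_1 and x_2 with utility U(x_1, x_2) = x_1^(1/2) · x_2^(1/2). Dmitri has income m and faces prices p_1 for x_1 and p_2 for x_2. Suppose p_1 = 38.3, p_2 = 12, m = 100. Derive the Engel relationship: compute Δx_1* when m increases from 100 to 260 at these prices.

Δx_1* = 2.0888

MU_x_1/MU_x_2 = (0.5·x_2)/(0.5·x_1); tangency sets this equal to p_1/p_2.
So 0.5·p_2·x_2 = 0.5·p_1·x_1; combined with the budget, a share 0.5 of income goes to x_1.
Demand: x_1*(p_1,p_2,m) = 0.5·m/p_1 and x_2* = 0.5·m/p_2.
At p_1=38.3, p_2=12, m=100: x_1* = 0.5·100/38.3 = 1.3055.
At m' = 260: x_1* = 3.3943. Change: 3.3943 − 1.3055 = 2.0888.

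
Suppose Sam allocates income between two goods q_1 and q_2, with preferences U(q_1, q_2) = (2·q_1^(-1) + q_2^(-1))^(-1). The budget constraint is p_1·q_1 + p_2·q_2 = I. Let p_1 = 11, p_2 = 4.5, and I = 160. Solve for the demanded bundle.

q_1* = 10.0157, q_2* = 11.0728

Substitute q_2 = (q_2/q_1)·q_1 into the budget: q_1* = I/(p_1 + p_2·(q_2/q_1)).
Numerically q_2/q_1 = 1.105542, so q_1* = 160/(11 + 4.5·1.105542) = 10.0157 and q_2* = 1.105542·10.0157 = 11.0728.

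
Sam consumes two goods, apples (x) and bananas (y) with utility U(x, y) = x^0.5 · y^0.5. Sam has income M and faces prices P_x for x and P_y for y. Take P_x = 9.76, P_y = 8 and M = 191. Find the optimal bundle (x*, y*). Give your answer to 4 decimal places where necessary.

x* = 9.7848, y* = 11.9375

Tangency: MRS = y/x = P_x/P_y.
Rearranging, P_y·y = P_x·x. Substituting into the budget gives P_x·x·(1 + 1) = M.
Demand: x*(P_x,P_y,M) = 0.5·M/P_x and y* = 0.5·M/P_y.
At P_x=9.76, P_y=8, M=191: x* = 0.5·191/9.76 = 9.7848, y* = 11.9375.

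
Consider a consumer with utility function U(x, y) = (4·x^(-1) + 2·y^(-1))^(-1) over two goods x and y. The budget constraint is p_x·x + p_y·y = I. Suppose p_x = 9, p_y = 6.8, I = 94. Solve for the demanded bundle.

MU_x ∝ 4·x^(-2), MU_y ∝ 2·y^(-2), so MRS = 2·(y/x)^(2) = p_x/p_y.
Solve for the ratio: y/x = [(1/2)·p_x/p_y]^(0.5).
Substitute y = (y/x)·x into the budget: x* = I/(p_x + p_y·(y/x)).
Numerically y/x = 0.813489, so x* = 94/(9 + 6.8·0.813489) = 6.4686 and y* = 0.813489·6.4686 = 5.2621.

x* = 6.4686, y* = 5.2621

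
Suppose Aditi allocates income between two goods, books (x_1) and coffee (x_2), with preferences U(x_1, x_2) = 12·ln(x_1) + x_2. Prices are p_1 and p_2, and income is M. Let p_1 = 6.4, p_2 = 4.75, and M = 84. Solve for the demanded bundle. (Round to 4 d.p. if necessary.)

MU_x_1 = 12/x_1, MU_x_2 = 1. Tangency: 12/x_1 = p_1/p_2.
So x_1*(p_1,p_2) = 12·p_2/p_1, independent of income; and x_2* = (M − 12·p_2)/p_2.
At the given prices: x_1* = 12·4.75/6.4 = 8.9062, and x_2* = 5.6842.

x_1* = 8.9062, x_2* = 5.6842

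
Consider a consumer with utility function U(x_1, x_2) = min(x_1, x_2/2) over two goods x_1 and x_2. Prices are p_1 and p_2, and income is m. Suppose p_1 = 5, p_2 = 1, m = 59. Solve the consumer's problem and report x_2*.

With perfect complements, no substitution: consume in ratio x_1:x_2 = 1:2.
Budget: p_1·x_1 + p_2·2·x_1 = m, so (p_1 + 2·p_2)·x_1 = m.
Demand: x_1*(p_1,p_2,m) = m/(p_1 + 2·p_2), x_2* = 2·m/(p_1 + 2·p_2).
Here 5 + 2·1 = 7, giving x_2* = 16.8571.

x_2* = 16.8571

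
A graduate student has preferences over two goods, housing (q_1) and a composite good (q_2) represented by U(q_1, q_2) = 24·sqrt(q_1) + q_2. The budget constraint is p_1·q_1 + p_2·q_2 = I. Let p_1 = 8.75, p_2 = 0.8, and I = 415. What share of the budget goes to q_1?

share on q_1 = 0.0254

Set MRS = p_1/p_2: 12·q_1^(−1/2) = p_1/p_2.
Solve: √q_1 = 12·p_2/p_1, so q_1*(p_1,p_2) = (12·p_2/p_1)², and q_2* = (I − p_1·q_1*)/p_2.
Plugging in: q_1* = (12·0.8/8.75)² = 1.2037, q_2* = 505.5843.
Expenditure on q_1: 8.75·1.2037 = 10.5326; share = 0.0254.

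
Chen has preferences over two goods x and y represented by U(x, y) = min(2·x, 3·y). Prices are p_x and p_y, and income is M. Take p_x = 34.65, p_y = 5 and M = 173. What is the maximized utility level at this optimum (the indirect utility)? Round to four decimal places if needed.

With perfect complements, no substitution: consume in ratio x:y = 3:2.
Budget: p_x·x + p_y·(2/3)·x = M, so (3·p_x + 2·p_y)·x = 3·M.
Demand: x*(p_x,p_y,M) = 3·M/(3·p_x + 2·p_y), y* = 2·M/(3·p_x + 2·p_y).
Here 3·34.65 + 2·5 = 113.95, giving x* = 4.5546 and y* = 3.0364.
Utility at the optimum: U(4.5546, 3.0364) = 9.1093.

V = 9.1093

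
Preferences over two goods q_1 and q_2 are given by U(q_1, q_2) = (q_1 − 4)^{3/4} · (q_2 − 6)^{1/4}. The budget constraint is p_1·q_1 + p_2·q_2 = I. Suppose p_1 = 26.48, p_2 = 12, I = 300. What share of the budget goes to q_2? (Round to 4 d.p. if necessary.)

Let q_1' = q_1−4, q_2' = q_2−6. MRS = 3·q_2'/q_1' = p_1/p_2.
Substituting into the budget: q_1* = 4 + 0.75·(I − 4·p_1 − 6·p_2)/p_1, and q_2* = 6 + 0.25·(…)/p_2.
Discretionary income = 300 − 4·26.48 − 6·12 = 122.08; q_1* = 4 + 0.75·122.08/26.48 = 7.4577; q_2* = 6 + 0.25·122.08/12 = 8.5433.
Expenditure on q_2: 12·8.5433 = 102.52; share = 0.3417.

share on q_2 = 0.3417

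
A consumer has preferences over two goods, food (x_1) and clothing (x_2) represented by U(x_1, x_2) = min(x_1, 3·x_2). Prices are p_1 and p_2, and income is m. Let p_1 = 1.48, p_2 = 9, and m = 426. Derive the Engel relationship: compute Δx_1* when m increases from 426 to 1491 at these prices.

Leontief preferences: the optimum is at the kink where x_1/3 = x_2/1, i.e. x_2 = (1/3)·x_1.
Budget: p_1·x_1 + p_2·(1/3)·x_1 = m, so (3·p_1 + p_2)·x_1 = 3·m.
Demand: x_1*(p_1,p_2,m) = 3·m/(3·p_1 + p_2), x_2* = m/(3·p_1 + p_2).
Here 3·1.48 + 9 = 13.44, giving x_1* = 95.0893.
At m' = 1491: x_1* = 332.8125. Change: 332.8125 − 95.0893 = 237.7232.

Δx_1* = 237.7232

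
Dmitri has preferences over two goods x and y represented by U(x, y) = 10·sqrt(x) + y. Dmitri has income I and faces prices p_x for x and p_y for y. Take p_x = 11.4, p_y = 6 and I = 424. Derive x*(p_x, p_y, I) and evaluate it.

x* = 6.9252

MU_x = 5/√x, MU_y = 1. Tangency: 5/√x = p_x/p_y.
Thus x* = (5·p_y/p_x)² — independent of I — with the rest of income spent on y.
Plugging in: x* = (5·6/11.4)² = 6.9252.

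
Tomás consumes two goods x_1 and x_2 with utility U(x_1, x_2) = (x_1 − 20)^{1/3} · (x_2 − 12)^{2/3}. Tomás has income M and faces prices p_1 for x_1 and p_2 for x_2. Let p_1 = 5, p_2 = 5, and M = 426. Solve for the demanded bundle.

x_1* = 37.7333, x_2* = 47.4667

This is Cobb-Douglas in (x_1−20, x_2−12): tangency gives 1/3·p_2·(x_2−12) = 2/3·p_1·(x_1−20).
After buying the subsistence bundle (20, 12), a share 1/3 of the remaining income goes to x_1: x_1* = 20 + 1/3·(M − 20p_1 − 12p_2)/p_1.
Discretionary income = 426 − 20·5 − 12·5 = 266; x_1* = 20 + 1/3·266/5 = 37.7333; x_2* = 12 + 2/3·266/5 = 47.4667.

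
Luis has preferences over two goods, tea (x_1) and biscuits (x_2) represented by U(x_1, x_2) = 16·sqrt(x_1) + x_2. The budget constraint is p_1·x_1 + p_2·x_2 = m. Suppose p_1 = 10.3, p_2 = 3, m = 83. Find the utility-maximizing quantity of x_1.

Utility is quasi-linear in x_2; the FOC for x_1 is 8/√x_1 = p_1/p_2.
Thus x_1* = (8·p_2/p_1)² — independent of m — with the rest of income spent on x_2.
Plugging in: x_1* = (8·3/10.3)² = 5.4294.

x_1* = 5.4294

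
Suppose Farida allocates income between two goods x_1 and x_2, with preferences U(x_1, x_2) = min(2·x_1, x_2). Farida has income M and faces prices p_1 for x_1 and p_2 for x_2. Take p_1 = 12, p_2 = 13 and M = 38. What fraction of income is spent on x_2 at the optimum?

share on x_2 = 0.6842

With perfect complements, no substitution: consume in ratio x_1:x_2 = 1:2.
Budget: p_1·x_1 + p_2·2·x_1 = M, so (p_1 + 2·p_2)·x_1 = M.
Demand: x_1*(p_1,p_2,M) = M/(p_1 + 2·p_2), x_2* = 2·M/(p_1 + 2·p_2).
Here 12 + 2·13 = 38, giving x_1* = 1 and x_2* = 2.
Expenditure on x_2: 13·2 = 26; share = 0.6842.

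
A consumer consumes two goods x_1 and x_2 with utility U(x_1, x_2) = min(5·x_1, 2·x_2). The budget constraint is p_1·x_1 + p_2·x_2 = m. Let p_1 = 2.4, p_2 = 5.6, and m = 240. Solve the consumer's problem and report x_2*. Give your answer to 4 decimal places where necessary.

With perfect complements, no substitution: consume in ratio x_1:x_2 = 2:5.
Budget: p_1·x_1 + p_2·(5/2)·x_1 = m, so (2·p_1 + 5·p_2)·x_1 = 2·m.
Demand: x_1*(p_1,p_2,m) = 2·m/(2·p_1 + 5·p_2), x_2* = 5·m/(2·p_1 + 5·p_2).
Here 2·2.4 + 5·5.6 = 32.8, giving x_2* = 36.5854.

x_2* = 36.5854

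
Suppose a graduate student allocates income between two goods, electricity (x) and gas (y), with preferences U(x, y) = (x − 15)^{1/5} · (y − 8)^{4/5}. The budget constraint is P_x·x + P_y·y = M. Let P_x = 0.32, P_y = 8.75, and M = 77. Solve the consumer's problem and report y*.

Substituting into the budget: x* = 15 + 0.2·(M − 15·P_x − 8·P_y)/P_x, and y* = 8 + 0.8·(…)/P_y.
Discretionary income = 77 − 15·0.32 − 8·8.75 = 2.2; y* = 8 + 0.8·2.2/8.75 = 8.2011.

y* = 8.2011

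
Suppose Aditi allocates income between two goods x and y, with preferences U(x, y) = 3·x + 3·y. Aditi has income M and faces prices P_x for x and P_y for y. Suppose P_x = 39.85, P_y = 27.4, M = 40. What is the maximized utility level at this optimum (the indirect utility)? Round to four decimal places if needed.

V = 4.3796

Linear utility — the consumer picks whichever good has higher MU/price: 3/39.85 = 0.0753 vs 3/27.4 = 0.1095.
y gives more utility per dollar, so spend all income on y: y* = M/P_y, x* = 0.
Numerically: x* = 0, y* = 1.4599.
Utility at the optimum: U(0, 1.4599) = 4.3796.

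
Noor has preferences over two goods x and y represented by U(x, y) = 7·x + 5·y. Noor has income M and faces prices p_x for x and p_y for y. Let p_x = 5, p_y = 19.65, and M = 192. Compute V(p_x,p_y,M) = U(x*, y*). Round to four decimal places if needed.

x gives more utility per dollar, so spend all income on x: x* = M/p_x, y* = 0.
Numerically: x* = 38.4, y* = 0.
Utility at the optimum: U(38.4, 0) = 268.8.

V = 268.8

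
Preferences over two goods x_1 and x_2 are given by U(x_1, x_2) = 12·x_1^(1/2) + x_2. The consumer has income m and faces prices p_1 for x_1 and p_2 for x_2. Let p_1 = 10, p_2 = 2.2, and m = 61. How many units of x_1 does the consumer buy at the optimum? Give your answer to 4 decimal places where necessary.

x_1* = 1.7424

Utility is quasi-linear in x_2; the FOC for x_1 is 6/√x_1 = p_1/p_2.
Solve: √x_1 = 6·p_2/p_1, so x_1*(p_1,p_2) = (6·p_2/p_1)², and x_2* = (m − p_1·x_1*)/p_2.
Plugging in: x_1* = (6·2.2/10)² = 1.7424.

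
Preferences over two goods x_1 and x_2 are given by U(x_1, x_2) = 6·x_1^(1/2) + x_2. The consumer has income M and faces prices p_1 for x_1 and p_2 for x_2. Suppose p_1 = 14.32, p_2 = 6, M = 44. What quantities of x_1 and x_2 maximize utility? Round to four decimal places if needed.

x_1* = 1.58, x_2* = 3.5624

Solve: √x_1 = 3·p_2/p_1, so x_1*(p_1,p_2) = (3·p_2/p_1)², and x_2* = (M − p_1·x_1*)/p_2.
Plugging in: x_1* = (3·6/14.32)² = 1.58, x_2* = 3.5624.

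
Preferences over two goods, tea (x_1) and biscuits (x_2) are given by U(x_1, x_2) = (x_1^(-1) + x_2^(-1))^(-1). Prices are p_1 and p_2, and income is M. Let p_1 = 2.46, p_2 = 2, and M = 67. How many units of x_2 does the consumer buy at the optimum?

x_2* = 15.8839

Numerically x_2/x_1 = 1.109054, so x_1* = 67/(2.46 + 2·1.109054) = 14.322 and x_2* = 1.109054·14.322 = 15.8839.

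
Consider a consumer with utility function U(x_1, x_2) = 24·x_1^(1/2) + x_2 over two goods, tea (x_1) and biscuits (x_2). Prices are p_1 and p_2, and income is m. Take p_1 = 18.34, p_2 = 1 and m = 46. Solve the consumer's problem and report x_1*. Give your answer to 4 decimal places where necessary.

x_1* = 0.4281

MU_x_1 = 12/√x_1, MU_x_2 = 1. Tangency: 12/√x_1 = p_1/p_2.
Solve: √x_1 = 12·p_2/p_1, so x_1*(p_1,p_2) = (12·p_2/p_1)², and x_2* = (m − p_1·x_1*)/p_2.
Plugging in: x_1* = (12·1/18.34)² = 0.4281.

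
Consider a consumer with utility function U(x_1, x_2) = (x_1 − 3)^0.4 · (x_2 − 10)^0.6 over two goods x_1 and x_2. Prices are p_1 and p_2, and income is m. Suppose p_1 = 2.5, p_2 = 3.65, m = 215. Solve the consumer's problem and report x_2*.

This is Cobb-Douglas in (x_1−3, x_2−10): tangency gives 0.4·p_2·(x_2−10) = 0.6·p_1·(x_1−3).
Substituting into the budget: x_1* = 3 + 0.4·(m − 3·p_1 − 10·p_2)/p_1, and x_2* = 10 + 0.6·(…)/p_2.
Discretionary income = 215 − 3·2.5 − 10·3.65 = 171; x_2* = 10 + 0.6·171/3.65 = 38.1096.

x_2* = 38.1096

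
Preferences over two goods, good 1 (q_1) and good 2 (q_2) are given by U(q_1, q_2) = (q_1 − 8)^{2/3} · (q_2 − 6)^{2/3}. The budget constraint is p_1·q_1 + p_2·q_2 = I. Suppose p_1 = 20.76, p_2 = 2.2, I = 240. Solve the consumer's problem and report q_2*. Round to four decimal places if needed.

q_2* = 19.8

This is Cobb-Douglas in (q_1−8, q_2−6): tangency gives 2/3·p_2·(q_2−6) = 2/3·p_1·(q_1−8).
Substituting into the budget: q_1* = 8 + 0.5·(I − 8·p_1 − 6·p_2)/p_1, and q_2* = 6 + 0.5·(…)/p_2.
Discretionary income = 240 − 8·20.76 − 6·2.2 = 60.72; q_2* = 6 + 0.5·60.72/2.2 = 19.8.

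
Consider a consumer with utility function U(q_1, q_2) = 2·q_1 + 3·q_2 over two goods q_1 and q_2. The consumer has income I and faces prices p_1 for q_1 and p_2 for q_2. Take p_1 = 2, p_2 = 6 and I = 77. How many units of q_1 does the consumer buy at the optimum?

q_1* = 38.5

Linear utility — the consumer picks whichever good has higher MU/price: 2/2 = 1 vs 3/6 = 0.5.
q_1 gives more utility per dollar, so spend all income on q_1: q_1* = I/p_1, q_2* = 0.
Numerically: q_1* = 38.5, q_2* = 0.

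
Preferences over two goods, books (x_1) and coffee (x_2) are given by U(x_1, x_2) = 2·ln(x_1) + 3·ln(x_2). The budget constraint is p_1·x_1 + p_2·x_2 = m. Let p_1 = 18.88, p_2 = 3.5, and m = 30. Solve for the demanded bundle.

x_1* = 0.6356, x_2* = 5.1429

MU_x_1/MU_x_2 = (2·x_2)/(3·x_1); tangency sets this equal to p_1/p_2.
So 2·p_2·x_2 = 3·p_1·x_1; combined with the budget, a share 0.4 of income goes to x_1.
Demand: x_1*(p_1,p_2,m) = 0.4·m/p_1 and x_2* = 0.6·m/p_2.
At p_1=18.88, p_2=3.5, m=30: x_1* = 0.4·30/18.88 = 0.6356, x_2* = 5.1429.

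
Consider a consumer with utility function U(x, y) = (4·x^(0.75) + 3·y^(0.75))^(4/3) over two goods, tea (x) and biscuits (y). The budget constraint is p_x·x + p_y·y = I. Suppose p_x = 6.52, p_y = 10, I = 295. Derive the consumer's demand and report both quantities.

x* = 41.5974, y* = 2.3785

MRS = MU_x/MU_y = (4/3)·(y/x)^(0.25). Set equal to p_x/p_y.
Solve for the ratio: y/x = [(3/4)·p_x/p_y]^(4).
Substitute y = (y/x)·x into the budget: x* = I/(p_x + p_y·(y/x)).
Numerically y/x = 0.057179, so x* = 295/(6.52 + 10·0.057179) = 41.5974 and y* = 0.057179·41.5974 = 2.3785.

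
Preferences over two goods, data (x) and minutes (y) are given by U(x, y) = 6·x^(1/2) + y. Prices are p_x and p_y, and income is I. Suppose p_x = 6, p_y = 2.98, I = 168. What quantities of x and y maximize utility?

x* = 2.2201, y* = 51.9058

Set MRS = p_x/p_y: 3·x^(−1/2) = p_x/p_y.
Solve: √x = 3·p_y/p_x, so x*(p_x,p_y) = (3·p_y/p_x)², and y* = (I − p_x·x*)/p_y.
Plugging in: x* = (3·2.98/6)² = 2.2201, y* = 51.9058.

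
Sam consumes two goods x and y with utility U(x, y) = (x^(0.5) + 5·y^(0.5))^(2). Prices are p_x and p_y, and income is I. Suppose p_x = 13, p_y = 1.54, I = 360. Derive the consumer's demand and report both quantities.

MRS = MU_x/MU_y = (1/5)·(y/x)^(0.5). Set equal to p_x/p_y.
Solve for the ratio: y/x = [5·p_x/p_y]^(2).
With the ratio pinned down, the budget gives x* = I/(p_x + p_y·(y/x)) and y* = (y/x)·x*.
Numerically y/x = 1781.497723, so x* = 360/(13 + 1.54·1781.497723) = 0.1306 and y* = 1781.497723·0.1306 = 232.6638.

x* = 0.1306, y* = 232.6638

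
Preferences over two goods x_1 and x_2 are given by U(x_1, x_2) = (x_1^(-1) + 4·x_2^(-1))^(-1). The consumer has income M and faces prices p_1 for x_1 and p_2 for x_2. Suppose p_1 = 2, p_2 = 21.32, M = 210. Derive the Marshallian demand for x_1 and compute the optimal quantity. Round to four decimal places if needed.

x_1* = 13.9444

MU_x_1 ∝ x_1^(-2), MU_x_2 ∝ 4·x_2^(-2), so MRS = (1/4)·(x_2/x_1)^(2) = p_1/p_2.
Hence x_2/x_1 = (4·p_1/p_2)^(1/(2)), i.e. raised to the 0.5 power.
Substitute x_2 = (x_2/x_1)·x_1 into the budget: x_1* = M/(p_1 + p_2·(x_2/x_1)).
Numerically x_2/x_1 = 0.612564, so x_1* = 210/(2 + 21.32·0.612564) = 13.9444.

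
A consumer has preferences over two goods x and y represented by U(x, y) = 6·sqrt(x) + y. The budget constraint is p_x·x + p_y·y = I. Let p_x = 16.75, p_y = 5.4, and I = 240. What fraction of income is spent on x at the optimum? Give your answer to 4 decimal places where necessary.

share on x = 0.0653

MU_x = 3/√x, MU_y = 1. Tangency: 3/√x = p_x/p_y.
Solve: √x = 3·p_y/p_x, so x*(p_x,p_y) = (3·p_y/p_x)², and y* = (I − p_x·x*)/p_y.
Plugging in: x* = (3·5.4/16.75)² = 0.9354, y* = 41.543.
Expenditure on x: 16.75·0.9354 = 15.6681; share = 0.0653.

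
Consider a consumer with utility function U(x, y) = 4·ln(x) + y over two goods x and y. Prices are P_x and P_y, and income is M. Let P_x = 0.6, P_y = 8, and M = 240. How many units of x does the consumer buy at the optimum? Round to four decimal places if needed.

x* = 53.3333

MU_x = 4/x, MU_y = 1. Tangency: 4/x = P_x/P_y.
So x*(P_x,P_y) = 4·P_y/P_x, independent of income; and y* = (M − 4·P_y)/P_y.
At the given prices: x* = 4·8/0.6 = 53.3333.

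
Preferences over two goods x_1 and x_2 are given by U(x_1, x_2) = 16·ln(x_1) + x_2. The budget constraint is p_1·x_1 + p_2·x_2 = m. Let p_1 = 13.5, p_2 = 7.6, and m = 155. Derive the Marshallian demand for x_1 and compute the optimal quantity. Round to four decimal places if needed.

x_1* = 9.0074

So x_1*(p_1,p_2) = 16·p_2/p_1, independent of income; and x_2* = (m − 16·p_2)/p_2.
At the given prices: x_1* = 16·7.6/13.5 = 9.0074.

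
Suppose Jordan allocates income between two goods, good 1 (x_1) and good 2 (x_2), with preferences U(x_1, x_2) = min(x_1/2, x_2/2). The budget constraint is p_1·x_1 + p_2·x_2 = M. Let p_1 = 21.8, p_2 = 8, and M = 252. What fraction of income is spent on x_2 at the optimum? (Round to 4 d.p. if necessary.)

With perfect complements, no substitution: consume in ratio x_1:x_2 = 2:2.
Budget: p_1·x_1 + p_2·x_1 = M, so (2·p_1 + 2·p_2)·x_1 = 2·M.
Demand: x_1*(p_1,p_2,M) = 2·M/(2·p_1 + 2·p_2), x_2* = 2·M/(2·p_1 + 2·p_2).
Here 2·21.8 + 2·8 = 59.6, giving x_1* = 8.4564 and x_2* = 8.4564.
Expenditure on x_2: 8·8.4564 = 67.651; share = 0.2685.

share on x_2 = 0.2685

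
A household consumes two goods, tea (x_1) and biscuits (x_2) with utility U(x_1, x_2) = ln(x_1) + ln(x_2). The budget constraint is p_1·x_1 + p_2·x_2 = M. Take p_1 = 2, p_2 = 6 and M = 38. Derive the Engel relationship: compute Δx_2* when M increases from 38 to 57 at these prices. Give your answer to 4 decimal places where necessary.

Δx_2* = 1.5833

The MRS is x_2/x_1. Set MRS = p_1/p_2.
Rearranging, p_2·x_2 = p_1·x_1. Substituting into the budget gives p_1·x_1·(1 + 1) = M.
Demand: x_1*(p_1,p_2,M) = 0.5·M/p_1 and x_2* = 0.5·M/p_2.
At p_1=2, p_2=6, M=38: x_2* = 0.5·38/6 = 3.1667.
At M' = 57: x_2* = 4.75. Change: 4.75 − 3.1667 = 1.5833.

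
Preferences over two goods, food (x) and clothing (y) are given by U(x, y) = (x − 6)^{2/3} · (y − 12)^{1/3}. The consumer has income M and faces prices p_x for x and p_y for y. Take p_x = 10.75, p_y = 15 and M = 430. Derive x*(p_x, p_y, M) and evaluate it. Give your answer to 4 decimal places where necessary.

x* = 17.5039

This is Cobb-Douglas in (x−6, y−12): tangency gives 2/3·p_y·(y−12) = 1/3·p_x·(x−6).
After buying the subsistence bundle (6, 12), a share 2/3 of the remaining income goes to x: x* = 6 + 2/3·(M − 6p_x − 12p_y)/p_x.
Discretionary income = 430 − 6·10.75 − 12·15 = 185.5; x* = 6 + 2/3·185.5/10.75 = 17.5039.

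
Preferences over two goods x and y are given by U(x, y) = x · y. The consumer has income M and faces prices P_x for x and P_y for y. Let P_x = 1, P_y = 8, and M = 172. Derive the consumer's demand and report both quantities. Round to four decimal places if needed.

Tangency: MRS = y/x = P_x/P_y.
Rearranging, P_y·y = P_x·x. Substituting into the budget gives P_x·x·(1 + 1) = M.
Demand: x*(P_x,P_y,M) = 0.5·M/P_x and y* = 0.5·M/P_y.
At P_x=1, P_y=8, M=172: x* = 0.5·172/1 = 86, y* = 10.75.

x* = 86, y* = 10.75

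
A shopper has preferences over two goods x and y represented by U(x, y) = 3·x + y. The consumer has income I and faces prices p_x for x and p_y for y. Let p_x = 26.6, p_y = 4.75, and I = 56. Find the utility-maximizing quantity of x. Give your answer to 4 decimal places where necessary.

x* = 0

Numerically: x* = 0, y* = 11.7895.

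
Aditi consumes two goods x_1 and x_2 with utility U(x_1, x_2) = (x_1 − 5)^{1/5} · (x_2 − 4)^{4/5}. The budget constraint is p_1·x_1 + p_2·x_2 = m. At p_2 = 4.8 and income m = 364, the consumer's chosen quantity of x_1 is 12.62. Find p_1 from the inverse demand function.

Let x_1' = x_1−5, x_2' = x_2−4. MRS = (1/4)·x_2'/x_1' = p_1/p_2.
Substituting into the budget: x_1* = 5 + 0.2·(m − 5·p_1 − 4·p_2)/p_1, and x_2* = 4 + 0.8·(…)/p_2.
Set x_1* = 12.62 in the demand function and solve for p_1: p_1 = 8.

p_1 = 8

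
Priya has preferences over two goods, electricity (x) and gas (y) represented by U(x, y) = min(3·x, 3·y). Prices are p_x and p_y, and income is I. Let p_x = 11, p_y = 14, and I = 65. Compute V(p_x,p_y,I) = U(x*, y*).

V = 7.8

With perfect complements, no substitution: consume in ratio x:y = 3:3.
Budget: p_x·x + p_y·x = I, so (3·p_x + 3·p_y)·x = 3·I.
Demand: x*(p_x,p_y,I) = 3·I/(3·p_x + 3·p_y), y* = 3·I/(3·p_x + 3·p_y).
Here 3·11 + 3·14 = 75, giving x* = 2.6 and y* = 2.6.
Utility at the optimum: U(2.6, 2.6) = 7.8.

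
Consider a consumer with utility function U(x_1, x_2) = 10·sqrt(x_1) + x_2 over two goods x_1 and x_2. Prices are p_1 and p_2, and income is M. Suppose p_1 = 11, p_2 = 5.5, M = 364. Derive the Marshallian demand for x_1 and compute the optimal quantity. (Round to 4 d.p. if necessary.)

x_1* = 6.25

MU_x_1 = 5/√x_1, MU_x_2 = 1. Tangency: 5/√x_1 = p_1/p_2.
Thus x_1* = (5·p_2/p_1)² — independent of M — with the rest of income spent on x_2.
Plugging in: x_1* = (5·5.5/11)² = 6.25.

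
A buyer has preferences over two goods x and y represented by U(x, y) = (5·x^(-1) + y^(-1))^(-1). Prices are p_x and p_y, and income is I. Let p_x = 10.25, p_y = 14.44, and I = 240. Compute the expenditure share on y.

MRS = MU_x/MU_y = 5·(y/x)^(2). Set equal to p_x/p_y.
Solve for the ratio: y/x = [(1/5)·p_x/p_y]^(0.5).
Substitute y = (y/x)·x into the budget: x* = I/(p_x + p_y·(y/x)).
Numerically y/x = 0.376785, so x* = 240/(10.25 + 14.44·0.376785) = 15.2956 and y* = 0.376785·15.2956 = 5.7632.
Expenditure on y: 14.44·5.7632 = 83.22; share = 0.3467.

share on y = 0.3467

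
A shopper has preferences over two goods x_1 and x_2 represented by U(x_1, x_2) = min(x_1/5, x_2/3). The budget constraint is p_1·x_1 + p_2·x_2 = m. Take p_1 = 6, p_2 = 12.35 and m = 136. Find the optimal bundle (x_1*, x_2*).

With perfect complements, no substitution: consume in ratio x_1:x_2 = 5:3.
Budget: p_1·x_1 + p_2·(3/5)·x_1 = m, so (5·p_1 + 3·p_2)·x_1 = 5·m.
Demand: x_1*(p_1,p_2,m) = 5·m/(5·p_1 + 3·p_2), x_2* = 3·m/(5·p_1 + 3·p_2).
Here 5·6 + 3·12.35 = 67.05, giving x_1* = 10.1417 and x_2* = 6.085.

x_1* = 10.1417, x_2* = 6.085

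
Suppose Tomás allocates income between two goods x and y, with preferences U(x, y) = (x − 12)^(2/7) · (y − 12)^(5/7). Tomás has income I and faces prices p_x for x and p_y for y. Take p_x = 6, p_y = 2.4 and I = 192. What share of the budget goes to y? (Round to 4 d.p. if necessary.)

MRS = (2/5)·(y−12)/(x−12). Tangency with p_x/p_y gives y−12 = (5/2)·(p_x/p_y)·(x−12).
Substituting into the budget: x* = 12 + 2/7·(I − 12·p_x − 12·p_y)/p_x, and y* = 12 + 5/7·(…)/p_y.
Discretionary income = 192 − 12·6 − 12·2.4 = 91.2; x* = 12 + 2/7·91.2/6 = 16.3429; y* = 12 + 5/7·91.2/2.4 = 39.1429.
Expenditure on y: 2.4·39.1429 = 93.9429; share = 0.4893.

share on y = 0.4893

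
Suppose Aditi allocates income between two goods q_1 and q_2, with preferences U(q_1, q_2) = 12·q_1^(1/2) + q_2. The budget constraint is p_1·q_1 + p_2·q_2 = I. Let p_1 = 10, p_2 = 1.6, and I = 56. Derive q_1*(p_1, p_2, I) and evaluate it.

Utility is quasi-linear in q_2; the FOC for q_1 is 6/√q_1 = p_1/p_2.
Solve: √q_1 = 6·p_2/p_1, so q_1*(p_1,p_2) = (6·p_2/p_1)², and q_2* = (I − p_1·q_1*)/p_2.
Plugging in: q_1* = (6·1.6/10)² = 0.9216.

q_1* = 0.9216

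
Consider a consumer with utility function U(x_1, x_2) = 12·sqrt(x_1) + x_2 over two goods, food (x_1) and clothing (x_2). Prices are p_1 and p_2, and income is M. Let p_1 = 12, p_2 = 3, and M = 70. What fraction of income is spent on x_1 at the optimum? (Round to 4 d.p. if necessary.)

share on x_1 = 0.3857

Utility is quasi-linear in x_2; the FOC for x_1 is 6/√x_1 = p_1/p_2.
Thus x_1* = (6·p_2/p_1)² — independent of M — with the rest of income spent on x_2.
Plugging in: x_1* = (6·3/12)² = 2.25, x_2* = 14.3333.
Expenditure on x_1: 12·2.25 = 27; share = 0.3857.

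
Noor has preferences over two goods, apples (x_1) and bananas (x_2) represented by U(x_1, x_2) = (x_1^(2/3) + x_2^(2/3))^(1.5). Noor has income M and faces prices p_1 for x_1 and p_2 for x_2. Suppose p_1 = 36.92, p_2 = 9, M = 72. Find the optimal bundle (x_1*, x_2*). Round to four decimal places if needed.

x_1* = 0.1094, x_2* = 7.5513

MRS = MU_x_1/MU_x_2 = (x_2/x_1)^(1/3). Set equal to p_1/p_2.
Hence x_2/x_1 = (p_1/p_2)^(1/(1/3)), i.e. raised to the 3 power.
Substitute x_2 = (x_2/x_1)·x_1 into the budget: x_1* = M/(p_1 + p_2·(x_2/x_1)).
Numerically x_2/x_1 = 69.033127, so x_1* = 72/(36.92 + 9·69.033127) = 0.1094 and x_2* = 69.033127·0.1094 = 7.5513.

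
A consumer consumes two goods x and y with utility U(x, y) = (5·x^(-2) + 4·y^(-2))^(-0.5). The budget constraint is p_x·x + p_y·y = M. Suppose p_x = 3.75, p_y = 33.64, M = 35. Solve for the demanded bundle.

x* = 1.8637, y* = 0.8327

MRS = MU_x/MU_y = (5/4)·(y/x)^(3). Set equal to p_x/p_y.
Solve for the ratio: y/x = [(4/5)·p_x/p_y]^(1/3).
With the ratio pinned down, the budget gives x* = M/(p_x + p_y·(y/x)) and y* = (y/x)·x*.
Numerically y/x = 0.446775, so x* = 35/(3.75 + 33.64·0.446775) = 1.8637 and y* = 0.446775·1.8637 = 0.8327.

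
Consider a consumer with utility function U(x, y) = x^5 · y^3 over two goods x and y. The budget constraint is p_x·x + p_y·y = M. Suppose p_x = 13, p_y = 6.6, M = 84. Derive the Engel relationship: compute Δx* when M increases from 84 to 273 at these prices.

Δx* = 9.0865

Tangency: MRS = (5/3)·y/x = p_x/p_y.
Rearranging, p_y·y = (3/5)·p_x·x. Substituting into the budget gives p_x·x·(1 + (3/5)) = M.
Demand: x*(p_x,p_y,M) = 0.625·M/p_x and y* = 0.375·M/p_y.
At p_x=13, p_y=6.6, M=84: x* = 0.625·84/13 = 4.0385.
At M' = 273: x* = 13.125. Change: 13.125 − 4.0385 = 9.0865.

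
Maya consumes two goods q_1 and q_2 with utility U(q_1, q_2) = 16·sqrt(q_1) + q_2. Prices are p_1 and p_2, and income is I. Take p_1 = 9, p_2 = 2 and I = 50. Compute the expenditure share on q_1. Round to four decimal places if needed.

share on q_1 = 0.5689

Utility is quasi-linear in q_2; the FOC for q_1 is 8/√q_1 = p_1/p_2.
Thus q_1* = (8·p_2/p_1)² — independent of I — with the rest of income spent on q_2.
Plugging in: q_1* = (8·2/9)² = 3.1605, q_2* = 10.7778.
Expenditure on q_1: 9·3.1605 = 28.4444; share = 0.5689.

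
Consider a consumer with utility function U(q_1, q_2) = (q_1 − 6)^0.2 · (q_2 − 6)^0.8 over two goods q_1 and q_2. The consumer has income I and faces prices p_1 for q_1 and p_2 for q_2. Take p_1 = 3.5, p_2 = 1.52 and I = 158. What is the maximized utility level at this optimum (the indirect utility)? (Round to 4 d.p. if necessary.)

V = 43.171

Let q_1' = q_1−6, q_2' = q_2−6. MRS = (1/4)·q_2'/q_1' = p_1/p_2.
Substituting into the budget: q_1* = 6 + 0.2·(I − 6·p_1 − 6·p_2)/p_1, and q_2* = 6 + 0.8·(…)/p_2.
Discretionary income = 158 − 6·3.5 − 6·1.52 = 127.88; q_1* = 6 + 0.2·127.88/3.5 = 13.3074; q_2* = 6 + 0.8·127.88/1.52 = 73.3053.
Utility at the optimum: U(13.3074, 73.3053) = 43.171.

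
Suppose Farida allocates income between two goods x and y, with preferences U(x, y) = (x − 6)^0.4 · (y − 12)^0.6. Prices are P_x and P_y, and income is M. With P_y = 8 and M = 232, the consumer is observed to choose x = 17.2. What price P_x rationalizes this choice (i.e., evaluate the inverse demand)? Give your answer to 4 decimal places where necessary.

This is Cobb-Douglas in (x−6, y−12): tangency gives 0.4·P_y·(y−12) = 0.6·P_x·(x−6).
Substituting into the budget: x* = 6 + 0.4·(M − 6·P_x − 12·P_y)/P_x, and y* = 12 + 0.6·(…)/P_y.
Set x* = 17.2 in the demand function and solve for P_x: P_x = 4.

P_x = 4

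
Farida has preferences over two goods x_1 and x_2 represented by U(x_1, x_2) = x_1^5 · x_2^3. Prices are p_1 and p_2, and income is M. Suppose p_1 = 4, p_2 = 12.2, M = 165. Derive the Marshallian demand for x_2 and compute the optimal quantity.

Tangency: MRS = (5/3)·x_2/x_1 = p_1/p_2.
So 5·p_2·x_2 = 3·p_1·x_1; combined with the budget, a share 0.625 of income goes to x_1.
Demand: x_1*(p_1,p_2,M) = 0.625·M/p_1 and x_2* = 0.375·M/p_2.
At p_1=4, p_2=12.2, M=165: x_2* = 0.375·165/12.2 = 5.0717.

x_2* = 5.0717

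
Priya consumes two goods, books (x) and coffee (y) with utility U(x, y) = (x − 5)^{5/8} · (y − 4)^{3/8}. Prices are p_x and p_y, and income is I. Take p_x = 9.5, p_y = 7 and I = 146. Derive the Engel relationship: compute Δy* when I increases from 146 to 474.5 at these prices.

MRS = (5/3)·(y−4)/(x−5). Tangency with p_x/p_y gives y−4 = (3/5)·(p_x/p_y)·(x−5).
Substituting into the budget: x* = 5 + 0.625·(I − 5·p_x − 4·p_y)/p_x, and y* = 4 + 0.375·(…)/p_y.
Discretionary income = 146 − 5·9.5 − 4·7 = 70.5; y* = 4 + 0.375·70.5/7 = 7.7768.
At I' = 474.5: y* = 25.375. Change: 25.375 − 7.7768 = 17.5982.

Δy* = 17.5982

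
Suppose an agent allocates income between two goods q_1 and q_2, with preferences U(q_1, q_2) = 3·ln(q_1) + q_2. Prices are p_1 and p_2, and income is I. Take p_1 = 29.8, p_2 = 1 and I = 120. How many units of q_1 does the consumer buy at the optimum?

q_1* = 0.1007

MU_q_1 = 3/q_1, MU_q_2 = 1. Tangency: 3/q_1 = p_1/p_2.
So q_1*(p_1,p_2) = 3·p_2/p_1, independent of income; and q_2* = (I − 3·p_2)/p_2.
At the given prices: q_1* = 3·1/29.8 = 0.1007.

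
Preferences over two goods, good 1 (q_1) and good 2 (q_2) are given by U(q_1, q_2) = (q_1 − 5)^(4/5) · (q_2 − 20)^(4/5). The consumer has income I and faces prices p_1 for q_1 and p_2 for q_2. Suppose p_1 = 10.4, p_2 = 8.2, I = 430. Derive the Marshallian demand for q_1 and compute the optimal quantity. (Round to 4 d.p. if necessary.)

This is Cobb-Douglas in (q_1−5, q_2−20): tangency gives 0.8·p_2·(q_2−20) = 0.8·p_1·(q_1−5).
After buying the subsistence bundle (5, 20), a share 0.5 of the remaining income goes to q_1: q_1* = 5 + 0.5·(I − 5p_1 − 20p_2)/p_1.
Discretionary income = 430 − 5·10.4 − 20·8.2 = 214; q_1* = 5 + 0.5·214/10.4 = 15.2885.

q_1* = 15.2885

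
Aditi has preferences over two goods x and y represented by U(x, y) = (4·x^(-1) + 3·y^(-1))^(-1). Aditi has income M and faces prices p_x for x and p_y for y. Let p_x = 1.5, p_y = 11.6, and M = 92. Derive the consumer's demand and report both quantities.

x* = 17.9952, y* = 5.6041

With the ratio pinned down, the budget gives x* = M/(p_x + p_y·(y/x)) and y* = (y/x)·x*.
Numerically y/x = 0.311421, so x* = 92/(1.5 + 11.6·0.311421) = 17.9952 and y* = 0.311421·17.9952 = 5.6041.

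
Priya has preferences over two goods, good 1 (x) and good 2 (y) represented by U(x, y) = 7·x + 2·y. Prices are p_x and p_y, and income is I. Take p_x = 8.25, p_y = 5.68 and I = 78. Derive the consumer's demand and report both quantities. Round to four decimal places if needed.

x* = 9.4545, y* = 0

Linear utility — the consumer picks whichever good has higher MU/price: 7/8.25 = 0.8485 vs 2/5.68 = 0.3521.
x gives more utility per dollar, so spend all income on x: x* = I/p_x, y* = 0.
Numerically: x* = 9.4545, y* = 0.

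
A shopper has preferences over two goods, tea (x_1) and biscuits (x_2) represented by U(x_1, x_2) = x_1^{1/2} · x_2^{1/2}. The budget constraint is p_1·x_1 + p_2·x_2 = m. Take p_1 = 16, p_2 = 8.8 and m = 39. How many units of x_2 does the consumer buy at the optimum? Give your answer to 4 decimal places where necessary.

x_2* = 2.2159

The MRS is x_2/x_1. Set MRS = p_1/p_2.
So 0.5·p_2·x_2 = 0.5·p_1·x_1; combined with the budget, a share 0.5 of income goes to x_1.
Demand: x_1*(p_1,p_2,m) = 0.5·m/p_1 and x_2* = 0.5·m/p_2.
At p_1=16, p_2=8.8, m=39: x_2* = 0.5·39/8.8 = 2.2159.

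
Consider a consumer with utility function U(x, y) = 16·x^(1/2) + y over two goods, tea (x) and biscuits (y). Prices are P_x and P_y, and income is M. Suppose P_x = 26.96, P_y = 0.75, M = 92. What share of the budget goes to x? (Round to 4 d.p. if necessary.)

Utility is quasi-linear in y; the FOC for x is 8/√x = P_x/P_y.
Solve: √x = 8·P_y/P_x, so x*(P_x,P_y) = (8·P_y/P_x)², and y* = (M − P_x·x*)/P_y.
Plugging in: x* = (8·0.75/26.96)² = 0.0495, y* = 120.8863.
Expenditure on x: 26.96·0.0495 = 1.3353; share = 0.0145.

share on x = 0.0145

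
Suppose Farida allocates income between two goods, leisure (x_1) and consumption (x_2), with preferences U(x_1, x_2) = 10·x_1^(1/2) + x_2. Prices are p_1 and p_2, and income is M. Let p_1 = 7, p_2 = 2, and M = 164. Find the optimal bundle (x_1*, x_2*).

x_1* = 2.0408, x_2* = 74.8571

MU_x_1 = 5/√x_1, MU_x_2 = 1. Tangency: 5/√x_1 = p_1/p_2.
Solve: √x_1 = 5·p_2/p_1, so x_1*(p_1,p_2) = (5·p_2/p_1)², and x_2* = (M − p_1·x_1*)/p_2.
Plugging in: x_1* = (5·2/7)² = 2.0408, x_2* = 74.8571.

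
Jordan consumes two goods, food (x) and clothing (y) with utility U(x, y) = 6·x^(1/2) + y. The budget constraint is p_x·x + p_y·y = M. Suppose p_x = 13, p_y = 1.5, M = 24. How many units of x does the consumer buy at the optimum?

Utility is quasi-linear in y; the FOC for x is 3/√x = p_x/p_y.
Solve: √x = 3·p_y/p_x, so x*(p_x,p_y) = (3·p_y/p_x)², and y* = (M − p_x·x*)/p_y.
Plugging in: x* = (3·1.5/13)² = 0.1198.

x* = 0.1198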